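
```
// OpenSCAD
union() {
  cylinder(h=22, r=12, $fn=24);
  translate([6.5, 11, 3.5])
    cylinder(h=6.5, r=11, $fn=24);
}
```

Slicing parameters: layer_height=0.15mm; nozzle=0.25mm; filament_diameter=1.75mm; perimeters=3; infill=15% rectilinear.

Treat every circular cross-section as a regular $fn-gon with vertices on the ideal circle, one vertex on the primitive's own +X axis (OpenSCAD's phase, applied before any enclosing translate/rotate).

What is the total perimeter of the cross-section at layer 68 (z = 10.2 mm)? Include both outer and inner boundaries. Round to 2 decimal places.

At z = 10.2 mm: the cylinder: section is a regular 24-gon, circumradius r=12 (perimeter = 2·24·12.000·sin(180°/24) = 75.18 mm); the cylinder at (6.5, 11) is not intersected at this z (z outside [3.5, 10]); Taking the union: only the r=12 cylinder is present, so the union is just that shape — boundary = 75.18 mm. Overall, the cross-section is a single solid region. Total boundary length (outer) = 75.18 mm.

75.18 mm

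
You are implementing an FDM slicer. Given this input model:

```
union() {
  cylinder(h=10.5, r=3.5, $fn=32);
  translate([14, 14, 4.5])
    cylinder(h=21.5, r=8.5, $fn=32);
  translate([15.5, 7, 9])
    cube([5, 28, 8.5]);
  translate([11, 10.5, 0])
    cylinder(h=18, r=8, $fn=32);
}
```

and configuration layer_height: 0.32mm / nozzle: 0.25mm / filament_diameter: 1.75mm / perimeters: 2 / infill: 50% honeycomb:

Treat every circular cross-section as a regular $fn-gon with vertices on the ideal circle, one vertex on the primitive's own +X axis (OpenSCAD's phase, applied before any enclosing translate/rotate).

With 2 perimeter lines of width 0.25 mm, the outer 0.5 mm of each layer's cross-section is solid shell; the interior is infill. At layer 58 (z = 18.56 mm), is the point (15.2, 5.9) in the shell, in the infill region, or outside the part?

At z = 18.56 mm: the cylinder is not intersected at this z (z outside [0, 10.5]); the cylinder at (14, 14): section is a regular 32-gon, circumradius r=8.5; the cube at (15.5, 7) is not intersected at this z (z outside [9, 17.5]); the cylinder at (11, 10.5) is absent (z outside [0, 18]); Taking the union: only the r=8.5 cylinder at (14, 14) is present, so the union is just that shape — 1 connected region. Overall, the cross-section is a single solid region. The nearest boundary edge runs (14.00, 5.50)→(15.66, 5.66); distance from the point to it = 0.28 mm. The point is inside the cross-section, 0.28 mm from the nearest boundary — within the 0.5 mm shell band (2 × 0.25).

shell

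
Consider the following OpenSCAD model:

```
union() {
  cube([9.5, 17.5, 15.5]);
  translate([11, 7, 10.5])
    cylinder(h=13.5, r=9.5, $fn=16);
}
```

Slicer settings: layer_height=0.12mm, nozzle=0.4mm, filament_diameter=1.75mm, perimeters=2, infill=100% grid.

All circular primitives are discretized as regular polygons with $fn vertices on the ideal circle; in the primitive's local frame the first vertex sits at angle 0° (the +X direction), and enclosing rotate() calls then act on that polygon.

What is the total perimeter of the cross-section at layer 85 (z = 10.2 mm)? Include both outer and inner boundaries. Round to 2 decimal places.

54.00 mm

At z = 10.2 mm: the 9.5×17.5 cube contributes its full rectangle (perimeter 54.00 mm); the cylinder at (11, 7) does not reach this height (z outside [10.5, 24]); Merging all regions: only the 9.5×17.5 cube is present, so the union is just that shape — boundary = 54.00 mm. Overall, the cross-section is a single solid region. Total boundary length (outer) = 54.00 mm.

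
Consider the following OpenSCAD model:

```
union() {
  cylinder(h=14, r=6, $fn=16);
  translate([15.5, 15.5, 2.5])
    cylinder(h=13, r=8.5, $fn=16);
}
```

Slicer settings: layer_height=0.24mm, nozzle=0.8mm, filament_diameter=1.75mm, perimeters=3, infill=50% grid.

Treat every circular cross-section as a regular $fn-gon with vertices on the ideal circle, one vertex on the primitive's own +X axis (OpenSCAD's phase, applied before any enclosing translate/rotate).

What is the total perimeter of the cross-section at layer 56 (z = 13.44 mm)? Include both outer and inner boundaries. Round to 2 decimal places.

At z = 13.44 mm: the r=6 cylinder gives a regular 16-gon of circumradius 6 (constant along its height) (perimeter = 2·16·6.000·sin(180°/16) = 37.46 mm); the r=8.5 cylinder at (15.5, 15.5) contributes a regular 16-gon of circumradius 8.5 (perimeter = 2·16·8.500·sin(180°/16) = 53.06 mm); Merging all regions: the 2 present regions are separate (no shared area or edge), so areas and boundary lengths simply add and each stays a separate island — boundary = 90.52 mm. Overall, the cross-section has 2 separate islands. Total boundary length (outer) = 90.52 mm.

90.52 mm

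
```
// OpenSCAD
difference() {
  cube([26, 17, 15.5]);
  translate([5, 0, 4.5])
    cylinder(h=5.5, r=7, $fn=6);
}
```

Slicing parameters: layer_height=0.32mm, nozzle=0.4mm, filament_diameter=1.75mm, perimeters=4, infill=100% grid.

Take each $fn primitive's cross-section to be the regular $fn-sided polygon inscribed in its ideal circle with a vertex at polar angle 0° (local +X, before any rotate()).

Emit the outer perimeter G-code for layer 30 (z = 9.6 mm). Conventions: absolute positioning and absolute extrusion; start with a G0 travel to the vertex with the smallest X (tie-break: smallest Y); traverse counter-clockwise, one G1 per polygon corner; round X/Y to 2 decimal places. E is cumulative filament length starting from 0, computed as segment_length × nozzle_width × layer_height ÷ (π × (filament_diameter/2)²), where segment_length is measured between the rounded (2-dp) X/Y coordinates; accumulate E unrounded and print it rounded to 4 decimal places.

At z = 9.6 mm: the 26×17 cube contributes its full rectangle; the cylinder at (5, 0): section is a regular 6-gon, circumradius r=7; After the difference (first − rest): starting from the 26×17 cube, the r=7 cylinder at (5, 0) partially overlaps it — only the 60.19 mm² overlap (of its 127.31 mm²) is removed, clipping the outline — 1 connected region. The outline is a single polygon with 7 vertices. Extrusion per mm of travel: 0.4 × 0.32 / (π × 0.875²) = 0.053216. Accumulating E over each segment gives final E = 4.6585.

G0 X0.00 Y3.46 Z9.60
G1 X1.50 Y6.06 E0.1597
G1 X8.50 Y6.06 E0.5323
G1 X12.00 Y0.00 E0.9047
G1 X26.00 Y0.00 E1.6497
G1 X26.00 Y17.00 E2.5544
G1 X0.00 Y17.00 E3.9380
G1 X0.00 Y3.46 E4.6585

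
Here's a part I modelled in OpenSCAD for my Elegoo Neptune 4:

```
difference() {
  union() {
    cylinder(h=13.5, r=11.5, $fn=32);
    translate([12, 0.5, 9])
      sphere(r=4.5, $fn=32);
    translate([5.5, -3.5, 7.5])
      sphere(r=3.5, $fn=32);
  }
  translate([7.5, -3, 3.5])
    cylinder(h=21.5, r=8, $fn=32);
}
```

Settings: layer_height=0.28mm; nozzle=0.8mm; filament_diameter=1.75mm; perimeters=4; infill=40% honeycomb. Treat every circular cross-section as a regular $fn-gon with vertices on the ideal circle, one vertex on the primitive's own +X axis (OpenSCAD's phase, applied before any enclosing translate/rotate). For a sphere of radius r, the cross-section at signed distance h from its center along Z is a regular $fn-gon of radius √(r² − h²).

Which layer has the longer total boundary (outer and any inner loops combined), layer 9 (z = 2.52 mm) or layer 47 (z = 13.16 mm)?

Layer 9 (z = 2.52): the r=11.5 cylinder contributes a regular 32-gon of circumradius 11.5 (perimeter = 2·32·11.500·sin(180°/32) = 72.14 mm); the sphere at (12, 0.5) is not intersected at this z (|z−center|=6.480 > r=4.5); the sphere at (5.5, -3.5) is absent (|z−center|=4.980 > r=3.5); Taking the union: only the r=11.5 cylinder is present, so the union is just that shape — boundary = 72.14 mm; the cylinder at (7.5, -3) does not reach this height (z outside [3.5, 25]); Taking the first minus the rest: none of the subtracted shapes is present at this height, so that combined region is unchanged — boundary = 72.14 mm. So its perimeter = 72.14 mm. Layer 47 (z = 13.16): the r=11.5 cylinder contributes a regular 32-gon of circumradius 11.5 (perimeter = 2·32·11.500·sin(180°/32) = 72.14 mm); the r=4.5 sphere at (12, 0.5) slices to a regular 32-gon of circumradius 1.716 (√(r²−h²) with h=4.16 from center) (perimeter = 2·32·1.716·sin(180°/32) = 10.76 mm); the sphere at (5.5, -3.5) is absent (|z−center|=5.660 > r=3.5); Merging all regions: the regions partially overlap (shared area 2.63 mm²), so the edge portions inside another operand are dropped and the merged outline is re-measured after clipping — boundary = 75.69 mm; the r=8 cylinder at (7.5, -3) gives a regular 32-gon of circumradius 8 (constant along its height) (perimeter = 2·32·8.000·sin(180°/32) = 50.18 mm); Taking the first minus the rest: starting from the result so far, the r=8 cylinder at (7.5, -3) partially overlaps it — only the 144.37 mm² overlap (of its 199.77 mm²) is removed, clipping the outline — boundary = 79.94 mm. So its perimeter = 79.94 mm. Layer 47 is larger (79.94 vs 72.14 mm).

layer 47 (z = 13.16 mm)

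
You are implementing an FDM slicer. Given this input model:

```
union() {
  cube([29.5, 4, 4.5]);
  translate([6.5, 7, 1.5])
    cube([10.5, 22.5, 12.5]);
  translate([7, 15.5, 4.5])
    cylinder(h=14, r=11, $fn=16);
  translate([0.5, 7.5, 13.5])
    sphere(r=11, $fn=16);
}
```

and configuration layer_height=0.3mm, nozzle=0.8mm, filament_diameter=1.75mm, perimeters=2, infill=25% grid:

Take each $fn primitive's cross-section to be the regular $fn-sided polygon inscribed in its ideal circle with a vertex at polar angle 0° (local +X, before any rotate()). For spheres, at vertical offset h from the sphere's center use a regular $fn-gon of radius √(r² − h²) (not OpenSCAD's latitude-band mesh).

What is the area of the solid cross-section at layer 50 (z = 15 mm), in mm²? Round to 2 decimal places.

581.08 mm²

At z = 15 mm: the cube does not reach this height (z outside [0, 4.5]); the cube at (6.5, 7) is absent (z outside [1.5, 14]); the cylinder at (7, 15.5): section is a regular 16-gon, circumradius r=11 (area = (16/2)·11.000²·sin(360°/16) = 370.44 mm²); the r=11 sphere at (0.5, 7.5) slices to a regular 16-gon of circumradius 10.897 (√(r²−h²) with h=1.5 from center) (area = (16/2)·10.897²·sin(360°/16) = 363.55 mm²); Merging all regions: the regions partially overlap — summed areas 733.99 mm² minus the doubly-counted overlap 152.91 mm² gives 581.08 mm² — area = 581.08 mm². Overall, the cross-section is a single solid region. Net area = 581.08 mm².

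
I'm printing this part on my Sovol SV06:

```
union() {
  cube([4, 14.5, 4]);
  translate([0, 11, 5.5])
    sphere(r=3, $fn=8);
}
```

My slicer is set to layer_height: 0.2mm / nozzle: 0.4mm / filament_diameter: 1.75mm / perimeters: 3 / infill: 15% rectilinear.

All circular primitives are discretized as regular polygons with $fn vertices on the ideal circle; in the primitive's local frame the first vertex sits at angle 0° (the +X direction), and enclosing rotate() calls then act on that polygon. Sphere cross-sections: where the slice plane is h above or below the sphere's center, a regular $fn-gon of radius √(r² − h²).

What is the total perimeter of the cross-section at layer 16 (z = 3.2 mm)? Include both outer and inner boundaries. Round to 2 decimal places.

At z = 3.2 mm: the cube is present — its section is the full 4×14.5 rectangle (perimeter 37.00 mm); the r=3 sphere at (0, 11) slices to a regular 8-gon of circumradius 1.926 (√(r²−h²) with h=2.3 from center) (perimeter = 2·8·1.926·sin(180°/8) = 11.79 mm); Combining (union): the regions partially overlap (shared area 5.25 mm²), so the edge portions inside another operand are dropped and the merged outline is re-measured after clipping — boundary = 39.04 mm. Overall, the cross-section is a single solid region. Total boundary length (outer) = 39.04 mm.

39.04 mm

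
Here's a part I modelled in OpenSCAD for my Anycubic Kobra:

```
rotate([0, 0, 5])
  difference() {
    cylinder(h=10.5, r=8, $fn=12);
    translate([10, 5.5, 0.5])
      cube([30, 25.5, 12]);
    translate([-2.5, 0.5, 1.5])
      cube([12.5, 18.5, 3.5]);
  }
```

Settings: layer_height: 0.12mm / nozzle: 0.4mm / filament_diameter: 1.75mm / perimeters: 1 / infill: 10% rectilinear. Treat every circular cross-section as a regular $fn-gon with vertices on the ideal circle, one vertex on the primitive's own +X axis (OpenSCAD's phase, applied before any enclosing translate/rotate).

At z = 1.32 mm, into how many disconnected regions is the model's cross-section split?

1

At z = 1.32 mm: the r=8 cylinder contributes a regular 12-gon of circumradius 8; the cube at (10, 5.5) is present — its section is the full 30×25.5 rectangle; the cube at (-2.5, 0.5) is not intersected at this z (z outside [1.5, 5]); Subtracting the remaining from the first: starting from the r=8 cylinder, the 30×25.5 cube at (10, 5.5) misses the remaining region (no effect) — 1 connected region; (rotated 5° about Z; rotation is an isometry so areas/perimeters/island counts are preserved). The result has 1 disconnected region.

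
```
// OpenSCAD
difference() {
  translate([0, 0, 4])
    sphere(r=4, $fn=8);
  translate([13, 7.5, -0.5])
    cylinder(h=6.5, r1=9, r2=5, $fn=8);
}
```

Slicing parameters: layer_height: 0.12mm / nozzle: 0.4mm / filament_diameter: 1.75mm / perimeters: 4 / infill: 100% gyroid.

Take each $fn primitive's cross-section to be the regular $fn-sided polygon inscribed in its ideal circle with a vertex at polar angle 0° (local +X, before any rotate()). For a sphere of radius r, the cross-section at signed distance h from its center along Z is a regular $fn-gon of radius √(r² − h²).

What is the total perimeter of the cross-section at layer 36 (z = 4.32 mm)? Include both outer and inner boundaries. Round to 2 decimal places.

24.41 mm

At z = 4.32 mm: the r=4 sphere slices to a regular 8-gon of circumradius 3.987 (√(r²−h²) with h=0.32 from center) (perimeter = 2·8·3.987·sin(180°/8) = 24.41 mm); the cone at (13, 7.5) contributes a regular 8-gon of circumradius 6.034 (interpolated between r1=9 and r2=5 at t=0.742) (perimeter = 2·8·6.034·sin(180°/8) = 36.94 mm); After the difference (first − rest): starting from the r=4 sphere, the cone at (13, 7.5) misses the remaining region (no effect) — boundary = 24.41 mm. Overall, the cross-section is a single solid region. Total boundary length (outer) = 24.41 mm.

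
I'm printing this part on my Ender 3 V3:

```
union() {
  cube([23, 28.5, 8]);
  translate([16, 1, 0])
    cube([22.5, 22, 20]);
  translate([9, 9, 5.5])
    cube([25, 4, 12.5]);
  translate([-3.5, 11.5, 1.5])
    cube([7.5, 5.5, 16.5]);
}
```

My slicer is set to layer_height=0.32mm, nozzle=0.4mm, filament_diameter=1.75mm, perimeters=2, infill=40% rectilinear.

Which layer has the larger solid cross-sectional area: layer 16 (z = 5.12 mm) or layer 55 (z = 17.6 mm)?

Layer 16 (z = 5.12): the 23×28.5 cube contributes its full rectangle (area 655.50 mm²); the 22.5×22 cube at (16, 1) contributes its full rectangle (area 495.00 mm²); the cube at (9, 9) is not intersected at this z (z outside [5.5, 18]); the cube at (-3.5, 11.5) (footprint 7.5×5.5) is included at this height (area 41.25 mm²); Merging all regions: the regions partially overlap — summed areas 1191.75 mm² minus the doubly-counted overlap 176.00 mm² gives 1015.75 mm² — area = 1015.75 mm². So its area = 1015.75 mm². Layer 55 (z = 17.6): the cube is not intersected at this z (z outside [0, 8]); the cube at (16, 1) is present — its section is the full 22.5×22 rectangle (area 495.00 mm²); the cube at (9, 9) is present — its section is the full 25×4 rectangle (area 100.00 mm²); the cube at (-3.5, 11.5) is present — its section is the full 7.5×5.5 rectangle (area 41.25 mm²); Taking the union: the regions partially overlap — summed areas 636.25 mm² minus the doubly-counted overlap 72.00 mm² gives 564.25 mm² — area = 564.25 mm². So its area = 564.25 mm². Layer 16 is larger (1015.75 vs 564.25 mm²).

layer 16 (z = 5.12 mm)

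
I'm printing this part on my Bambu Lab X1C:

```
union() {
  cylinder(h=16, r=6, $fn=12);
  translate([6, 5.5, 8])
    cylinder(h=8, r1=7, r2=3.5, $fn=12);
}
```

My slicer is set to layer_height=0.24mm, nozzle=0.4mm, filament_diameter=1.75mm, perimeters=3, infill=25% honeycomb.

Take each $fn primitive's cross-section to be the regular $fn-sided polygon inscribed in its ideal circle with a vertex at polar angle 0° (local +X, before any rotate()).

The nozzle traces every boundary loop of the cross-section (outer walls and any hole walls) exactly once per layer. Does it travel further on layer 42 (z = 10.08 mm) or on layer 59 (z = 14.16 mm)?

layer 42 (z = 10.08 mm)

Layer 42 (z = 10.08): the cylinder: section is a regular 12-gon, circumradius r=6 (perimeter = 2·12·6.000·sin(180°/12) = 37.27 mm); the cone at (6, 5.5) contributes a regular 12-gon of circumradius 6.090 (interpolated between r1=7 and r2=3.5 at t=0.260) (perimeter = 2·12·6.090·sin(180°/12) = 37.83 mm); Combining (union): the regions partially overlap (shared area 21.78 mm²), so the edge portions inside another operand are dropped and the merged outline is re-measured after clipping — boundary = 55.44 mm. So its perimeter = 55.44 mm. Layer 59 (z = 14.16): the r=6 cylinder gives a regular 12-gon of circumradius 6 (constant along its height) (perimeter = 2·12·6.000·sin(180°/12) = 37.27 mm); the cone at (6, 5.5) (r1=7→r2=3.5) has section circumradius 4.305 here — a regular 12-gon (perimeter = 2·12·4.305·sin(180°/12) = 26.74 mm); Merging all regions: the regions partially overlap (shared area 7.64 mm²), so the edge portions inside another operand are dropped and the merged outline is re-measured after clipping — boundary = 51.42 mm. So its perimeter = 51.42 mm. Layer 42 is larger (55.44 vs 51.42 mm).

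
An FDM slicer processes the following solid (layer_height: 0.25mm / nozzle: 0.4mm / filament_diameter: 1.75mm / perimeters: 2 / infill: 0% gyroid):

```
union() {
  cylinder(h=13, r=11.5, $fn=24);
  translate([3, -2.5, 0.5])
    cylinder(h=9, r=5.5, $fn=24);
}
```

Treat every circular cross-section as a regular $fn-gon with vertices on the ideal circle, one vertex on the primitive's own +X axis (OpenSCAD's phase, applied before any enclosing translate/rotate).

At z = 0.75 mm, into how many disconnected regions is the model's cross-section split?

1

At z = 0.75 mm: the r=11.5 cylinder gives a regular 24-gon of circumradius 11.5 (constant along its height); the cylinder at (3, -2.5): section is a regular 24-gon, circumradius r=5.5; Taking the union: the r=5.5 cylinder at (3, -2.5) lies entirely inside the r=11.5 cylinder, so the union is just the r=11.5 cylinder — 1 connected region. The result has 1 disconnected region.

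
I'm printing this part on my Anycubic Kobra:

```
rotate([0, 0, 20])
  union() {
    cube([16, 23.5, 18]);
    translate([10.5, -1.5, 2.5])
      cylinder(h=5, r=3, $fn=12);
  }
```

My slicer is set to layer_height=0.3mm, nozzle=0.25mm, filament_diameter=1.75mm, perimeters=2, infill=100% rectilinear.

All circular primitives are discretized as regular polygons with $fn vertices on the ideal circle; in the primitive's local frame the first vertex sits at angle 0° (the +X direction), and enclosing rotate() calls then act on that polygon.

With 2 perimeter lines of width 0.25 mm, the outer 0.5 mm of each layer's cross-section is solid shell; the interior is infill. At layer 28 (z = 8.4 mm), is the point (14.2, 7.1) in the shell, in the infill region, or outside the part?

At z = 8.4 mm: the cube (footprint 16×23.5) is included at this height; the cylinder at (10.5, -1.5) is absent (z outside [2.5, 7.5]); Combining (union): only the 16×23.5 cube is present, so the union is just that shape — 1 connected region; (rotated 20° about Z; rotation is an isometry so areas/perimeters/island counts are preserved). Overall, the cross-section is a single solid region. Undo the 20° rotation: the query point maps to (15.772, 1.815) in the un-rotated model frame. The nearest boundary edge runs (16.00, 0.00)→(16.00, 23.50); distance from the point to it = 0.23 mm. The point is inside the cross-section, 0.23 mm from the nearest boundary — within the 0.5 mm shell band (2 × 0.25).

shell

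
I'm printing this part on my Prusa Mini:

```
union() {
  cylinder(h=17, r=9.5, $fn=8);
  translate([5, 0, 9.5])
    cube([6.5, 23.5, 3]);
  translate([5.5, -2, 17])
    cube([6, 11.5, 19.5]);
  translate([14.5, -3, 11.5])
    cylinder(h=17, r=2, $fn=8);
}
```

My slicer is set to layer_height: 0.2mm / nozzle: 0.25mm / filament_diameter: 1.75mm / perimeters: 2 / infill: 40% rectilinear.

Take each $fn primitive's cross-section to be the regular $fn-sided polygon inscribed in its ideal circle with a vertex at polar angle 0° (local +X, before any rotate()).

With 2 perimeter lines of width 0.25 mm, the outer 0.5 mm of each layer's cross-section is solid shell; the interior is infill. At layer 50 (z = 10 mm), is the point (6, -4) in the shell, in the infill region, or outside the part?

infill

At z = 10 mm: the r=9.5 cylinder gives a regular 8-gon of circumradius 9.5 (constant along its height); the 6.5×23.5 cube at (5, 0) contributes its full rectangle; the cube at (5.5, -2) is not intersected at this z (z outside [17, 36.5]); the cylinder at (14.5, -3) is absent (z outside [11.5, 28.5]); Combining (union): the regions partially overlap (shared area 21.49 mm²), so overlapping operands fuse into one piece — 1 connected region. Overall, the cross-section is a single solid region. The nearest boundary edge runs (9.50, 0.00)→(6.72, -6.72); distance from the point to it = 1.70 mm. The point is inside the cross-section and 1.70 mm from the nearest boundary — more than the 0.5 mm shell width (2 × 0.25), so it's in the infill interior.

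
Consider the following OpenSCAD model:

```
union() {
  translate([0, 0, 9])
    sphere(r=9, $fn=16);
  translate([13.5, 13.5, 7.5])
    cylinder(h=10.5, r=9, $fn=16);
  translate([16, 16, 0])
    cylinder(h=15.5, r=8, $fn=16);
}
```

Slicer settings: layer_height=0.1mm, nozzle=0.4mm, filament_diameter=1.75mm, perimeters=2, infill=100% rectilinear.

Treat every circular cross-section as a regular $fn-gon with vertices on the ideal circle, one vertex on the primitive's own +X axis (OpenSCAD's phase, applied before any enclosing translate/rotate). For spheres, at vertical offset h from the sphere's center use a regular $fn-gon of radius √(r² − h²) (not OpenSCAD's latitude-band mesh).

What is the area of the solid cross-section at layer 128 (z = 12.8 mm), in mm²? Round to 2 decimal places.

487.01 mm²

At z = 12.8 mm: the sphere: section is a regular 16-gon, circumradius = √(r²−h²) = √(9²−3.8²) = 8.158 (area = (16/2)·8.158²·sin(360°/16) = 203.77 mm²); the r=9 cylinder at (13.5, 13.5) contributes a regular 16-gon of circumradius 9 (area = (16/2)·9.000²·sin(360°/16) = 247.98 mm²); the r=8 cylinder at (16, 16) gives a regular 16-gon of circumradius 8 (constant along its height) (area = (16/2)·8.000²·sin(360°/16) = 195.93 mm²); Combining (union): the regions partially overlap — summed areas 647.68 mm² minus the doubly-counted overlap 160.67 mm² gives 487.01 mm² — area = 487.01 mm². Overall, the cross-section has 2 separate islands. Net area = 487.01 mm².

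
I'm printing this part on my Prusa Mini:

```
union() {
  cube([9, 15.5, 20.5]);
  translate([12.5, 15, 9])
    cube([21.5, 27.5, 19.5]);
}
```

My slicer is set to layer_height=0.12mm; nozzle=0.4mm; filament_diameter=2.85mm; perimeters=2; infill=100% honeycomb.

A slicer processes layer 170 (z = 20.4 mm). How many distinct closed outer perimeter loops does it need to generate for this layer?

At z = 20.4 mm: the 9×15.5 cube contributes its full rectangle; the 21.5×27.5 cube at (12.5, 15) contributes its full rectangle; Taking the union: the 2 present regions are separate (no shared area or edge), so areas and boundary lengths simply add and each stays a separate island — 2 connected regions. The result has 2 disconnected regions.

2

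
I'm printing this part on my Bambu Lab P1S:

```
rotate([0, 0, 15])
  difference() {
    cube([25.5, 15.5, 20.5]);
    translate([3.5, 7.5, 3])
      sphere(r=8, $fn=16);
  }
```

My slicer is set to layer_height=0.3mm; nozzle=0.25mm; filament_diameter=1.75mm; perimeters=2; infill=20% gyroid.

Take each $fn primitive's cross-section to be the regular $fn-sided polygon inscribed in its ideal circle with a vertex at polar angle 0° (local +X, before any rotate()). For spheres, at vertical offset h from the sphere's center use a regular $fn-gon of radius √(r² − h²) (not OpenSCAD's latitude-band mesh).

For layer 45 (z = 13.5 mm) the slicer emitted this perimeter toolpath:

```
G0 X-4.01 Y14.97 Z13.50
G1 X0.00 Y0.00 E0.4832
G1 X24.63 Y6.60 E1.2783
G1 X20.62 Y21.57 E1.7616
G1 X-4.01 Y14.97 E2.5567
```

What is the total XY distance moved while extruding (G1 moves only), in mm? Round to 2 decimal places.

Sum the Euclidean lengths of each G1 segment: total = 81.99 mm.

81.99 mm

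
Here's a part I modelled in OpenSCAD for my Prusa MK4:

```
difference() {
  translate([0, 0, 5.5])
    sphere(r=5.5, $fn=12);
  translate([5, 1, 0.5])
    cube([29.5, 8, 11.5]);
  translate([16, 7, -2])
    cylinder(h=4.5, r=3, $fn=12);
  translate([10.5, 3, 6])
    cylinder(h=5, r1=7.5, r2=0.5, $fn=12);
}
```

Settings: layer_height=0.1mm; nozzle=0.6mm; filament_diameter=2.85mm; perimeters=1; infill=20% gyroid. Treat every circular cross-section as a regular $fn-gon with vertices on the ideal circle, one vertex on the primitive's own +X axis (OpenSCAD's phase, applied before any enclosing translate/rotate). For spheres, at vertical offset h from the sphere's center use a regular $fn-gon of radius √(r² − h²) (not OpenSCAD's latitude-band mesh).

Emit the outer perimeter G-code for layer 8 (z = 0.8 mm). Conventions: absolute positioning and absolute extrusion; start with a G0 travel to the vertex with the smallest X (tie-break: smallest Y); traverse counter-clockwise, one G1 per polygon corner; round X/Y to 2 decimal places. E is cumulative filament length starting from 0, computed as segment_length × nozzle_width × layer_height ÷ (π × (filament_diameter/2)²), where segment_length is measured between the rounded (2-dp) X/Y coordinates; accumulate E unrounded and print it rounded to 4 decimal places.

At z = 0.8 mm: the sphere: section is a regular 12-gon, circumradius = √(r²−h²) = √(5.5²−4.7²) = 2.857; the 29.5×8 cube at (5, 1) contributes its full rectangle; the r=3 cylinder at (16, 7) gives a regular 12-gon of circumradius 3 (constant along its height); the cone at (10.5, 3) does not reach this height (z outside [6, 11]); Taking the first minus the rest: starting from the r=5.5 sphere, the 29.5×8 cube at (5, 1) misses the remaining region (no effect); the r=3 cylinder at (16, 7) misses the remaining region (no effect) — 1 connected region. The outline is a single polygon with 12 vertices. Extrusion per mm of travel: 0.6 × 0.1 / (π × 1.425²) = 0.009405. Accumulating E over each segment gives final E = 0.1669.

G0 X-2.86 Y0.00 Z0.80
G1 X-2.47 Y-1.43 E0.0139
G1 X-1.43 Y-2.47 E0.0278
G1 X0.00 Y-2.86 E0.0417
G1 X1.43 Y-2.47 E0.0557
G1 X2.47 Y-1.43 E0.0695
G1 X2.86 Y0.00 E0.0834
G1 X2.47 Y1.43 E0.0974
G1 X1.43 Y2.47 E0.1112
G1 X0.00 Y2.86 E0.1251
G1 X-1.43 Y2.47 E0.1391
G1 X-2.47 Y1.43 E0.1529
G1 X-2.86 Y0.00 E0.1669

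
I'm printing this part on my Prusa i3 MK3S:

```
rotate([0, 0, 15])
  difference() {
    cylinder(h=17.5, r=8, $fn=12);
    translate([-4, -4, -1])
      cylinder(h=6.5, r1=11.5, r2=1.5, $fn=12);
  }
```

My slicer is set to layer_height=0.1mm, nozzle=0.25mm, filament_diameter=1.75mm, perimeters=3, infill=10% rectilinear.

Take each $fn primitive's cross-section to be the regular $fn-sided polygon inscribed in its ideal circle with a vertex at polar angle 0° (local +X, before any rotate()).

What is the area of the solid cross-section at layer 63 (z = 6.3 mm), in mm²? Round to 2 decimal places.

192.00 mm²

At z = 6.3 mm: the r=8 cylinder gives a regular 12-gon of circumradius 8 (constant along its height) (area = (12/2)·8.000²·sin(360°/12) = 192.00 mm²); the cone at (-4, -4) is absent (z outside [-1, 5.5]); After the difference (first − rest): none of the subtracted shapes is present at this height, so the r=8 cylinder is unchanged — area = 192.00 mm²; (rotated 15° about Z; rotation is an isometry so areas/perimeters/island counts are preserved). Overall, the cross-section is a single solid region. Net area = 192.00 mm².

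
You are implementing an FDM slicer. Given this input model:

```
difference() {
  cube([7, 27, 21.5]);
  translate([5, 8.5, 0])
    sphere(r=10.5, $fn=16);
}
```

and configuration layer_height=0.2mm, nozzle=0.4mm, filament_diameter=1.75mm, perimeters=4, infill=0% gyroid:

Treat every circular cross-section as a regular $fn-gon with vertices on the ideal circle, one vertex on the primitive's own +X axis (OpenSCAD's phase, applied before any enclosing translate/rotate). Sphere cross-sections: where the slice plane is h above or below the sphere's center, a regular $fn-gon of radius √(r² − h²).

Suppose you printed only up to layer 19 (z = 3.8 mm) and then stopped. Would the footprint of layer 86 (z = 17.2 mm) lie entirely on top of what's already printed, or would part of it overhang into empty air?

Compare the two slices. At z = 3.8: the 7×27 cube contributes its full rectangle (area 189.00 mm²); the sphere at (5, 8.5): section is a regular 16-gon, circumradius = √(r²−h²) = √(10.5²−3.8²) = 9.788 (area = (16/2)·9.788²·sin(360°/16) = 293.32 mm²); Subtracting the remaining from the first: starting from the 7×27 cube (189.00 mm²), the r=10.5 sphere at (5, 8.5) partially overlaps it — only the 124.70 mm² overlap (of its 293.32 mm²) is removed, clipping the outline — area = 64.30 mm². At z = 17.2: the cube (footprint 7×27) is included at this height (area 189.00 mm²); the sphere at (5, 8.5) is not intersected at this z (|z−center|=17.200 > r=10.5); Subtracting the remaining from the first: none of the subtracted shapes is present at this height, so the 7×27 cube is unchanged — area = 189.00 mm². Checking containment: at z = 17.2 the cross-section extends beyond the z = 3.8 cross-section by about 124.70 mm².

part overhangs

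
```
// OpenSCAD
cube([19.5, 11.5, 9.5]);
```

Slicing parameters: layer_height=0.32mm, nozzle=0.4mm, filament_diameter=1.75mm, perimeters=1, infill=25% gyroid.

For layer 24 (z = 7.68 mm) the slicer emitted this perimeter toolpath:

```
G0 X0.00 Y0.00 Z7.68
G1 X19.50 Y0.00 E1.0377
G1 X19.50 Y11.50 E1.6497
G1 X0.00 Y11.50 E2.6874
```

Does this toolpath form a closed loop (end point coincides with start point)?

Start point (G0): (0.00, 0.00). End point (last G1): the path does not return to the start — open.

no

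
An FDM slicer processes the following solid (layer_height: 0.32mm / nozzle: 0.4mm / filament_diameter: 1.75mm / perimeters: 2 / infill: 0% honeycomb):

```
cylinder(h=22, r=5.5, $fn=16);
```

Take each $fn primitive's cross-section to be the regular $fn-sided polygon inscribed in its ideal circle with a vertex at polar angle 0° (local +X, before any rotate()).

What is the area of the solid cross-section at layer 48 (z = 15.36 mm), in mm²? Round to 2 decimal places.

92.61 mm²

At z = 15.36 mm: the cylinder: section is a regular 16-gon, circumradius r=5.5 (area = (16/2)·5.500²·sin(360°/16) = 92.61 mm²). Overall, the cross-section is a single solid region. Net area = 92.61 mm².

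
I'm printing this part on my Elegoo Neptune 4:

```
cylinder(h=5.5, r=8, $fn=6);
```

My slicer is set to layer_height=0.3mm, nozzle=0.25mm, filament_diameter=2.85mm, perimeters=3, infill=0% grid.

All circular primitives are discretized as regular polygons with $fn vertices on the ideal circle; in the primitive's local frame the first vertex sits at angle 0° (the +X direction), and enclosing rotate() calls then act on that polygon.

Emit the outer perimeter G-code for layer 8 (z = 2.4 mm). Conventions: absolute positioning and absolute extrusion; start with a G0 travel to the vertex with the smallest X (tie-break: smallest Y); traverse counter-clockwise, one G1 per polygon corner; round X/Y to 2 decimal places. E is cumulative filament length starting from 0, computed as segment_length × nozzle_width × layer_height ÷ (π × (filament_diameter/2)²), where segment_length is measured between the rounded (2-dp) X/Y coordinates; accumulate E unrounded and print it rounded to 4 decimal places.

G0 X-8.00 Y0.00 Z2.40
G1 X-4.00 Y-6.93 E0.0941
G1 X4.00 Y-6.93 E0.1881
G1 X8.00 Y0.00 E0.2822
G1 X4.00 Y6.93 E0.3763
G1 X-4.00 Y6.93 E0.4703
G1 X-8.00 Y0.00 E0.5644

At z = 2.4 mm: the cylinder: section is a regular 6-gon, circumradius r=8. The outline is a single polygon with 6 vertices. Extrusion per mm of travel: 0.25 × 0.3 / (π × 1.425²) = 0.011757. Accumulating E over each segment gives final E = 0.5644.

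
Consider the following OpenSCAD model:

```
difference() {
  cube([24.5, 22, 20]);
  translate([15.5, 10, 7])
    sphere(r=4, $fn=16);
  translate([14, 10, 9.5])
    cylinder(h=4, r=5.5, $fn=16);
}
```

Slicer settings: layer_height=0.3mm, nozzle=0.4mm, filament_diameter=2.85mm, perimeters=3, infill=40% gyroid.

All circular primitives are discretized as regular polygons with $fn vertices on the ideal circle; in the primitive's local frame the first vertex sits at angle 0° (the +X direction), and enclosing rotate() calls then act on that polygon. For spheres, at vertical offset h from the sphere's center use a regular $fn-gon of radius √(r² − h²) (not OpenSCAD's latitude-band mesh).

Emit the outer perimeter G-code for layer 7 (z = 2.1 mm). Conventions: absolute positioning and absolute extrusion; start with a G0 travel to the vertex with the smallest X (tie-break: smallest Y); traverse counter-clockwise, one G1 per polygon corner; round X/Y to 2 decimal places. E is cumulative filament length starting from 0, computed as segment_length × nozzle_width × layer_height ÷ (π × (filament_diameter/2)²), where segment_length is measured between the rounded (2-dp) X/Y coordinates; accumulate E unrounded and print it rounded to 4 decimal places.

At z = 2.1 mm: the cube is present — its section is the full 24.5×22 rectangle; the sphere at (15.5, 10) is absent (|z−center|=4.900 > r=4); the cylinder at (14, 10) does not reach this height (z outside [9.5, 13.5]); After the difference (first − rest): none of the subtracted shapes is present at this height, so the 24.5×22 cube is unchanged — 1 connected region. The outline is a single polygon with 4 vertices. Extrusion per mm of travel: 0.4 × 0.3 / (π × 1.425²) = 0.018811. Accumulating E over each segment gives final E = 1.7494.

G0 X0.00 Y0.00 Z2.10
G1 X24.50 Y0.00 E0.4609
G1 X24.50 Y22.00 E0.8747
G1 X0.00 Y22.00 E1.3355
G1 X0.00 Y0.00 E1.7494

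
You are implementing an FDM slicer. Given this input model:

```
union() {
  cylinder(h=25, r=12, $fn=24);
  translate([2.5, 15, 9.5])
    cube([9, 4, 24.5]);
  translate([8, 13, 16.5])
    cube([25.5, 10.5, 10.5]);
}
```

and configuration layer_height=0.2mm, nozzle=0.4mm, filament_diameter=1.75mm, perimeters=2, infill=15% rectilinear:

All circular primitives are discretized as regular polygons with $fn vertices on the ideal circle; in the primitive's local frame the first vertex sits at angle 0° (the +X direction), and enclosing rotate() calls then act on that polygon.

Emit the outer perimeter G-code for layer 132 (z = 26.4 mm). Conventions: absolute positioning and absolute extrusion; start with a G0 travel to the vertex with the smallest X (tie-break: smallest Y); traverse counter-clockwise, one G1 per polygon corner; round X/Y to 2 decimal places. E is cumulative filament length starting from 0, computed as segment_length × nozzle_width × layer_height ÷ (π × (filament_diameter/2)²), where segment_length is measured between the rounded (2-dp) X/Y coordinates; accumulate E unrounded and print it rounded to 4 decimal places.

G0 X2.50 Y15.00 Z26.40
G1 X8.00 Y15.00 E0.1829
G1 X8.00 Y13.00 E0.2495
G1 X33.50 Y13.00 E1.0976
G1 X33.50 Y23.50 E1.4468
G1 X8.00 Y23.50 E2.2949
G1 X8.00 Y19.00 E2.4446
G1 X2.50 Y19.00 E2.6276
G1 X2.50 Y15.00 E2.7606

At z = 26.4 mm: the cylinder is not intersected at this z (z outside [0, 25]); the cube at (2.5, 15) (footprint 9×4) is included at this height; the cube at (8, 13) (footprint 25.5×10.5) is included at this height; Merging all regions: the regions partially overlap (shared area 14.00 mm²), so overlapping operands fuse into one piece — 1 connected region. The outline is a single polygon with 8 vertices. Extrusion per mm of travel: 0.4 × 0.2 / (π × 0.875²) = 0.033260. Accumulating E over each segment gives final E = 2.7606.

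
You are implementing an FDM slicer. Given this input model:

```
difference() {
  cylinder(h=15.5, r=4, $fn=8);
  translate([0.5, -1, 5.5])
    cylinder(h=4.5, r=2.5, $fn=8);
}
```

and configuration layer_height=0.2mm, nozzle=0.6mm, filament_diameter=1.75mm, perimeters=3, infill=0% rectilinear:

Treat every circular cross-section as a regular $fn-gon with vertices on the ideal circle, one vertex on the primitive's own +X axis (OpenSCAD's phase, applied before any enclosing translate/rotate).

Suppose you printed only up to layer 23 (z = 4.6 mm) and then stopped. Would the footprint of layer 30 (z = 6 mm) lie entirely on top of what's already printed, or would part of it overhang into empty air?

entirely on top

Compare the two slices. At z = 4.6: the r=4 cylinder contributes a regular 8-gon of circumradius 4 (area = (8/2)·4.000²·sin(360°/8) = 45.25 mm²); the cylinder at (0.5, -1) is not intersected at this z (z outside [5.5, 10]); After the difference (first − rest): none of the subtracted shapes is present at this height, so the r=4 cylinder is unchanged — area = 45.25 mm². At z = 6: the cylinder: section is a regular 8-gon, circumradius r=4 (area = (8/2)·4.000²·sin(360°/8) = 45.25 mm²); the cylinder at (0.5, -1): section is a regular 8-gon, circumradius r=2.5 (area = (8/2)·2.500²·sin(360°/8) = 17.68 mm²); Taking the first minus the rest: starting from the r=4 cylinder (45.25 mm²), the r=2.5 cylinder at (0.5, -1) lies wholly inside it (removes its full 17.68 mm² and its 15.31 mm outline becomes a hole wall) — area = 27.58 mm². Checking containment: the cross-section at z = 6 is a subset of the cross-section at z = 4.6.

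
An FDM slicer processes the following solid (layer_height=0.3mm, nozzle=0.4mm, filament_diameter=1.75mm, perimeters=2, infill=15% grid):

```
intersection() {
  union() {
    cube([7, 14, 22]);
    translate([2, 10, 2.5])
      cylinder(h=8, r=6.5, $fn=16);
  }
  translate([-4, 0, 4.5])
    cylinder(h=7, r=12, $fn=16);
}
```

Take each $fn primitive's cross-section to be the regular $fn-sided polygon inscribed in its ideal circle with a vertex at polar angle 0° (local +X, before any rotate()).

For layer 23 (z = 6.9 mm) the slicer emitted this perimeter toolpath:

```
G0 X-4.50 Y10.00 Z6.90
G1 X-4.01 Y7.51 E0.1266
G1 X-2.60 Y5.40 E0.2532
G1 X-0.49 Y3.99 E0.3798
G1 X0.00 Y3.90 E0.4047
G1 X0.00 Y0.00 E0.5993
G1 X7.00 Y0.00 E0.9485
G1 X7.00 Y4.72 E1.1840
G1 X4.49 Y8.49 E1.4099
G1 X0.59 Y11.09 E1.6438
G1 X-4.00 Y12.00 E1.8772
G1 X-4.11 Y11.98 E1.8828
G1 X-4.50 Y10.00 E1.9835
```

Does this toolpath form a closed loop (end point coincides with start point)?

yes

Start point (G0): (-4.50, 10.00). End point (last G1): the path returns to the start — closed.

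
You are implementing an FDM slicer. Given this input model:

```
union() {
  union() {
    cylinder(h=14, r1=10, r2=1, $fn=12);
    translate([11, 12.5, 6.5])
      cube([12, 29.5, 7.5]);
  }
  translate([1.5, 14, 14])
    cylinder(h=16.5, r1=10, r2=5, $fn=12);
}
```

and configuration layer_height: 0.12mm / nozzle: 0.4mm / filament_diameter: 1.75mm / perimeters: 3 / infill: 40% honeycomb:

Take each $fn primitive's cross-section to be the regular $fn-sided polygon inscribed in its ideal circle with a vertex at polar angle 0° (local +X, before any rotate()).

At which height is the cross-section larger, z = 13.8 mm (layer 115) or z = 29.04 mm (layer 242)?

Layer 115 (z = 13.8): the cone (r1=10→r2=1) has section circumradius 1.129 here — a regular 12-gon (area = (12/2)·1.129²·sin(360°/12) = 3.82 mm²); the cube at (11, 12.5) is present — its section is the full 12×29.5 rectangle (area 354.00 mm²); Merging all regions: the 2 present regions are separate (no shared area or edge), so areas and boundary lengths simply add and each stays a separate island — area = 357.82 mm²; the cone at (1.5, 14) does not reach this height (z outside [14, 30.5]); Merging all regions: only that combined region is present, so the union is just that shape — area = 357.82 mm². So its area = 357.82 mm². Layer 242 (z = 29.04): the cone does not reach this height (z outside [0, 14]); the cube at (11, 12.5) is not intersected at this z (z outside [6.5, 14]); Merging all regions: nothing is present at this height; the cone at (1.5, 14) contributes a regular 12-gon of circumradius 5.442 (interpolated between r1=10 and r2=5 at t=0.912) (area = (12/2)·5.442²·sin(360°/12) = 88.86 mm²); Combining (union): only the cone at (1.5, 14) is present, so the union is just that shape — area = 88.86 mm². So its area = 88.86 mm². Layer 115 is larger (357.82 vs 88.86 mm²).

layer 115 (z = 13.8 mm)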